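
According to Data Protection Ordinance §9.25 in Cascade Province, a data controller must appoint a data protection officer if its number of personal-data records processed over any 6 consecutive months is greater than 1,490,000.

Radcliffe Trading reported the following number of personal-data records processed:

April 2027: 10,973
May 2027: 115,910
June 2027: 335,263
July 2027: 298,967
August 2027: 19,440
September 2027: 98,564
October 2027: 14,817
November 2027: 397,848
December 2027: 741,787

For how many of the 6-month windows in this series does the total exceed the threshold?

1

April 2027–September 2027: 10,973 + 115,910 + 335,263 + 298,967 + 19,440 + 98,564 = 879,117 (under)
May 2027–October 2027: 115,910 + 335,263 + 298,967 + 19,440 + 98,564 + 14,817 = 882,961 (under)
June 2027–November 2027: 335,263 + 298,967 + 19,440 + 98,564 + 14,817 + 397,848 = 1,164,899 (under)
July 2027–December 2027: 298,967 + 19,440 + 98,564 + 14,817 + 397,848 + 741,787 = 1,571,423 (over)
1 window exceeds the threshold.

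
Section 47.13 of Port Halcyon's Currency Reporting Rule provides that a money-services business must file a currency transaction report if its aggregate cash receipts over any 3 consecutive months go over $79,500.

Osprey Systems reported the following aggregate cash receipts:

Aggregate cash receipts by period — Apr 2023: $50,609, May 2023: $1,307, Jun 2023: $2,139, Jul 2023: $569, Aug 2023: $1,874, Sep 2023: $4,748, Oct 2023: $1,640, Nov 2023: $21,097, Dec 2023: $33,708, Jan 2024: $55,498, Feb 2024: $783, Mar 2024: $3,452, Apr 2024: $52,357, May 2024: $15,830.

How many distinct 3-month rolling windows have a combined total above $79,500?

2

Apr 2023–Jun 2023: $50,609 + $1,307 + $2,139 = $54,055 (under)
May 2023–Jul 2023: $1,307 + $2,139 + $569 = $4,015 (under)
Jun 2023–Aug 2023: $2,139 + $569 + $1,874 = $4,582 (under)
Jul 2023–Sep 2023: $569 + $1,874 + $4,748 = $7,191 (under)
Aug 2023–Oct 2023: $1,874 + $4,748 + $1,640 = $8,262 (under)
Sep 2023–Nov 2023: $4,748 + $1,640 + $21,097 = $27,485 (under)
Oct 2023–Dec 2023: $1,640 + $21,097 + $33,708 = $56,445 (under)
Nov 2023–Jan 2024: $21,097 + $33,708 + $55,498 = $110,303 (over)
Dec 2023–Feb 2024: $33,708 + $55,498 + $783 = $89,989 (over)
Jan 2024–Mar 2024: $55,498 + $783 + $3,452 = $59,733 (under)
Feb 2024–Apr 2024: $783 + $3,452 + $52,357 = $56,592 (under)
Mar 2024–May 2024: $3,452 + $52,357 + $15,830 = $71,639 (under)
2 windows exceed the threshold.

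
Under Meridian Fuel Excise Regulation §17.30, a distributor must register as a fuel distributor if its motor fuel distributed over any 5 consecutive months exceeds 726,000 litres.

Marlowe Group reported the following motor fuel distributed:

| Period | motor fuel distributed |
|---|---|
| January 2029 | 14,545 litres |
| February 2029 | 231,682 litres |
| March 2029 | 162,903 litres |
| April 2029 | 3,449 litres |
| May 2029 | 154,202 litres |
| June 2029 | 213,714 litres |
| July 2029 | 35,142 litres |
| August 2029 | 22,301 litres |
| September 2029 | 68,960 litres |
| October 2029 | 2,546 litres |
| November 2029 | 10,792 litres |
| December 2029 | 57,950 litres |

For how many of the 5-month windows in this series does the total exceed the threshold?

January 2029–May 2029: 14,545 litres + 231,682 litres + 162,903 litres + 3,449 litres + 154,202 litres = 566,781 litres (under)
February 2029–June 2029: 231,682 litres + 162,903 litres + 3,449 litres + 154,202 litres + 213,714 litres = 765,950 litres (over)
March 2029–July 2029: 162,903 litres + 3,449 litres + 154,202 litres + 213,714 litres + 35,142 litres = 569,410 litres (under)
April 2029–August 2029: 3,449 litres + 154,202 litres + 213,714 litres + 35,142 litres + 22,301 litres = 428,808 litres (under)
May 2029–September 2029: 154,202 litres + 213,714 litres + 35,142 litres + 22,301 litres + 68,960 litres = 494,319 litres (under)
June 2029–October 2029: 213,714 litres + 35,142 litres + 22,301 litres + 68,960 litres + 2,546 litres = 342,663 litres (under)
July 2029–November 2029: 35,142 litres + 22,301 litres + 68,960 litres + 2,546 litres + 10,792 litres = 139,741 litres (under)
August 2029–December 2029: 22,301 litres + 68,960 litres + 2,546 litres + 10,792 litres + 57,950 litres = 162,549 litres (under)
1 window exceeds the threshold.

1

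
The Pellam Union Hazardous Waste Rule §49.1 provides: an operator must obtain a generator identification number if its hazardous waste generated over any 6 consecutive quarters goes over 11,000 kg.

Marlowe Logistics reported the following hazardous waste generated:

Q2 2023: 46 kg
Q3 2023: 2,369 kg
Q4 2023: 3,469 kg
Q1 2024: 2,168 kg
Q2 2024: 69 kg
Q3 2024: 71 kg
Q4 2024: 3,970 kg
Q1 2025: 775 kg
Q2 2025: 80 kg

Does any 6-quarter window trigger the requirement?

Q2 2023–Q3 2024: 46 kg + 2,369 kg + 3,469 kg + 2,168 kg + 69 kg + 71 kg = 8,192 kg (under)
Q3 2023–Q4 2024: 2,369 kg + 3,469 kg + 2,168 kg + 69 kg + 71 kg + 3,970 kg = 12,116 kg (over)
Q4 2023–Q1 2025: 3,469 kg + 2,168 kg + 69 kg + 71 kg + 3,970 kg + 775 kg = 10,522 kg (under)
Q1 2024–Q2 2025: 2,168 kg + 69 kg + 71 kg + 3,970 kg + 775 kg + 80 kg = 7,133 kg (under)
At least one window exceeds 11,000 kg.

Yes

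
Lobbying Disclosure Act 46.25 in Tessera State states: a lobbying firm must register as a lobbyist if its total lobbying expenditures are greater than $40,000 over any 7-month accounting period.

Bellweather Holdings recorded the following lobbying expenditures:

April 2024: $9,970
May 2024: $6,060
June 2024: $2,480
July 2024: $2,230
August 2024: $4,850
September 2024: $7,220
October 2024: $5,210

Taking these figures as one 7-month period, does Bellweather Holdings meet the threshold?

No

Total lobbying expenditures: $9,970 + $6,060 + $2,480 + $2,230 + $4,850 + $7,220 + $5,210 = $38,020.
$38,020 ≤ $40,000, so the threshold is not exceeded.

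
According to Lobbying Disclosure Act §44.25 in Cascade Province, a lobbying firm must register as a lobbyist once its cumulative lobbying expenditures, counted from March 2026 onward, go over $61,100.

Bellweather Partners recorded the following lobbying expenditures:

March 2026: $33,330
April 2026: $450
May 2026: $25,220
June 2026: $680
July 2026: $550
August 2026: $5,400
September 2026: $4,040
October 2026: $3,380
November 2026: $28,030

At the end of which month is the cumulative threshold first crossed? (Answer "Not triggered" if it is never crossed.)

Through March 2026: $33,330
Through April 2026: $33,780
Through May 2026: $59,000
Through June 2026: $59,680
Through July 2026: $60,230
Through August 2026: $65,630 ← exceeds threshold

August 2026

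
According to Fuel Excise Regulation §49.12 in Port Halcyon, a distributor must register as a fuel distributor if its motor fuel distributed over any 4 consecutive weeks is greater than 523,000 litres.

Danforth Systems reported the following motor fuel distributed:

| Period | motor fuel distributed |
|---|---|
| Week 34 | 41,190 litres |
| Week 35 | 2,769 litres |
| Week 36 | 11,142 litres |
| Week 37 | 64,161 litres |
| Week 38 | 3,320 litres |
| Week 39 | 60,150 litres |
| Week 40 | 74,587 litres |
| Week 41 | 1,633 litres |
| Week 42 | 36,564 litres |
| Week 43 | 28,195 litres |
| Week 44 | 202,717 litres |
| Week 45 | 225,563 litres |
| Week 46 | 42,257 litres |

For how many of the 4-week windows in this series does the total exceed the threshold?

0

Week 34–Week 37: 41,190 litres + 2,769 litres + 11,142 litres + 64,161 litres = 119,262 litres (under)
Week 35–Week 38: 2,769 litres + 11,142 litres + 64,161 litres + 3,320 litres = 81,392 litres (under)
Week 36–Week 39: 11,142 litres + 64,161 litres + 3,320 litres + 60,150 litres = 138,773 litres (under)
Week 37–Week 40: 64,161 litres + 3,320 litres + 60,150 litres + 74,587 litres = 202,218 litres (under)
Week 38–Week 41: 3,320 litres + 60,150 litres + 74,587 litres + 1,633 litres = 139,690 litres (under)
Week 39–Week 42: 60,150 litres + 74,587 litres + 1,633 litres + 36,564 litres = 172,934 litres (under)
Week 40–Week 43: 74,587 litres + 1,633 litres + 36,564 litres + 28,195 litres = 140,979 litres (under)
Week 41–Week 44: 1,633 litres + 36,564 litres + 28,195 litres + 202,717 litres = 269,109 litres (under)
Week 42–Week 45: 36,564 litres + 28,195 litres + 202,717 litres + 225,563 litres = 493,039 litres (under)
Week 43–Week 46: 28,195 litres + 202,717 litres + 225,563 litres + 42,257 litres = 498,732 litres (under)
0 windows exceed the threshold.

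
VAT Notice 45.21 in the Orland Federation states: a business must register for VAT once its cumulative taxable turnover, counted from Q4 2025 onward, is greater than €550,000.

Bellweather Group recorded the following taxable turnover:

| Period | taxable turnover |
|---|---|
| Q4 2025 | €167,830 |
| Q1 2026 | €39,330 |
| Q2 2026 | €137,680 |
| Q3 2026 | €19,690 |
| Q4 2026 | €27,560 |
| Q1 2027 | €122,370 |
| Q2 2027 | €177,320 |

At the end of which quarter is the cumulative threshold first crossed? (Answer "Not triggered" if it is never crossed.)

Through Q4 2025: €167,830
Through Q1 2026: €207,160
Through Q2 2026: €344,840
Through Q3 2026: €364,530
Through Q4 2026: €392,090
Through Q1 2027: €514,460
Through Q2 2027: €691,780 ← exceeds threshold

Q2 2027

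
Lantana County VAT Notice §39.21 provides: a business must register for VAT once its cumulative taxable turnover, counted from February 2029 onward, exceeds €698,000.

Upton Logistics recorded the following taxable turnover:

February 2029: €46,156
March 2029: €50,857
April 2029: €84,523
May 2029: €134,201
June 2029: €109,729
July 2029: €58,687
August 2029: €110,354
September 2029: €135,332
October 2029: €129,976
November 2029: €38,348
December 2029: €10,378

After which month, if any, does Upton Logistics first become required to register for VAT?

Through February 2029: €46,156
Through March 2029: €97,013
Through April 2029: €181,536
Through May 2029: €315,737
Through June 2029: €425,466
Through July 2029: €484,153
Through August 2029: €594,507
Through September 2029: €729,839 ← exceeds threshold

September 2029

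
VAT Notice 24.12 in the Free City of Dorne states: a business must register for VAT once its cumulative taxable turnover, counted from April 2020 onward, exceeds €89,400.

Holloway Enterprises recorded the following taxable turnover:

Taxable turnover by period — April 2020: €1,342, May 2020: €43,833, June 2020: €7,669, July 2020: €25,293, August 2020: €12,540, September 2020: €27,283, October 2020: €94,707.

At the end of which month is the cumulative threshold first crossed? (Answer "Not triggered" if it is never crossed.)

August 2020

Through April 2020: €1,342
Through May 2020: €45,175
Through June 2020: €52,844
Through July 2020: €78,137
Through August 2020: €90,677 ← exceeds threshold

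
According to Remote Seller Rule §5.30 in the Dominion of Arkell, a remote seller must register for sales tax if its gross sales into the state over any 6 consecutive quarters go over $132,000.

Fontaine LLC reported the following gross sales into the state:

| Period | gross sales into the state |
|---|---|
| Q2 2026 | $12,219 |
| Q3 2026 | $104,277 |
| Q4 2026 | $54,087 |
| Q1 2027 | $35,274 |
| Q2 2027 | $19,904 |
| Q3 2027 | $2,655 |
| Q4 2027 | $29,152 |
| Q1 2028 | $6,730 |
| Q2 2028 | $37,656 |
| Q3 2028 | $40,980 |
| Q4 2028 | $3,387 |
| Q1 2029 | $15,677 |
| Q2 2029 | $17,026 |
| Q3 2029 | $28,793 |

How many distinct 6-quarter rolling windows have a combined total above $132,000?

6

Q2 2026–Q3 2027: $12,219 + $104,277 + $54,087 + $35,274 + $19,904 + $2,655 = $228,416 (over)
Q3 2026–Q4 2027: $104,277 + $54,087 + $35,274 + $19,904 + $2,655 + $29,152 = $245,349 (over)
Q4 2026–Q1 2028: $54,087 + $35,274 + $19,904 + $2,655 + $29,152 + $6,730 = $147,802 (over)
Q1 2027–Q2 2028: $35,274 + $19,904 + $2,655 + $29,152 + $6,730 + $37,656 = $131,371 (under)
Q2 2027–Q3 2028: $19,904 + $2,655 + $29,152 + $6,730 + $37,656 + $40,980 = $137,077 (over)
Q3 2027–Q4 2028: $2,655 + $29,152 + $6,730 + $37,656 + $40,980 + $3,387 = $120,560 (under)
Q4 2027–Q1 2029: $29,152 + $6,730 + $37,656 + $40,980 + $3,387 + $15,677 = $133,582 (over)
Q1 2028–Q2 2029: $6,730 + $37,656 + $40,980 + $3,387 + $15,677 + $17,026 = $121,456 (under)
Q2 2028–Q3 2029: $37,656 + $40,980 + $3,387 + $15,677 + $17,026 + $28,793 = $143,519 (over)
6 windows exceed the threshold.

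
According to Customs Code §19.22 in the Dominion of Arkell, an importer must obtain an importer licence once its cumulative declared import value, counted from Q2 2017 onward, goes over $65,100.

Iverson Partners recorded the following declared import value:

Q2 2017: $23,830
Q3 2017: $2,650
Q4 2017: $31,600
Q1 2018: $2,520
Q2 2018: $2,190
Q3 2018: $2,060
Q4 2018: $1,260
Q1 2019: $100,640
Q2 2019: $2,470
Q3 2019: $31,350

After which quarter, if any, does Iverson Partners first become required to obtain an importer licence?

Through Q2 2017: $23,830
Through Q3 2017: $26,480
Through Q4 2017: $58,080
Through Q1 2018: $60,600
Through Q2 2018: $62,790
Through Q3 2018: $64,850
Through Q4 2018: $66,110 ← exceeds threshold

Q4 2018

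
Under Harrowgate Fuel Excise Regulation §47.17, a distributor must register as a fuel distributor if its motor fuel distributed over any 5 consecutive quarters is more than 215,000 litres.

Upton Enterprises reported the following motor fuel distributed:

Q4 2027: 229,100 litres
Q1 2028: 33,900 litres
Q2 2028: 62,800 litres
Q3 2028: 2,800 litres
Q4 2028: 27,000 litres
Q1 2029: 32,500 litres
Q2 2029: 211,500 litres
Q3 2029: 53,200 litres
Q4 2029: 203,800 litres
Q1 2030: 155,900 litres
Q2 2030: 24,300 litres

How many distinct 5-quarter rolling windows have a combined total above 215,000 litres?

6

Q4 2027–Q4 2028: 229,100 litres + 33,900 litres + 62,800 litres + 2,800 litres + 27,000 litres = 355,600 litres (over)
Q1 2028–Q1 2029: 33,900 litres + 62,800 litres + 2,800 litres + 27,000 litres + 32,500 litres = 159,000 litres (under)
Q2 2028–Q2 2029: 62,800 litres + 2,800 litres + 27,000 litres + 32,500 litres + 211,500 litres = 336,600 litres (over)
Q3 2028–Q3 2029: 2,800 litres + 27,000 litres + 32,500 litres + 211,500 litres + 53,200 litres = 327,000 litres (over)
Q4 2028–Q4 2029: 27,000 litres + 32,500 litres + 211,500 litres + 53,200 litres + 203,800 litres = 528,000 litres (over)
Q1 2029–Q1 2030: 32,500 litres + 211,500 litres + 53,200 litres + 203,800 litres + 155,900 litres = 656,900 litres (over)
Q2 2029–Q2 2030: 211,500 litres + 53,200 litres + 203,800 litres + 155,900 litres + 24,300 litres = 648,700 litres (over)
6 windows exceed the threshold.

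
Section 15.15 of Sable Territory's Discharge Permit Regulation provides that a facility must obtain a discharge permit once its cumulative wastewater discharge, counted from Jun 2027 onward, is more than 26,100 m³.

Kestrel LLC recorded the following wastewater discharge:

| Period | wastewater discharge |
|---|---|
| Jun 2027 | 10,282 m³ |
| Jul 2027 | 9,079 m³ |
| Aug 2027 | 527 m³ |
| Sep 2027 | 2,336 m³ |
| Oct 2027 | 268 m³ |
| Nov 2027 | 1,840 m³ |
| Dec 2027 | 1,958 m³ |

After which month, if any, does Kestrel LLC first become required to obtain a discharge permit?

Dec 2027

Through Jun 2027: 10,282 m³
Through Jul 2027: 19,361 m³
Through Aug 2027: 19,888 m³
Through Sep 2027: 22,224 m³
Through Oct 2027: 22,492 m³
Through Nov 2027: 24,332 m³
Through Dec 2027: 26,290 m³ ← exceeds threshold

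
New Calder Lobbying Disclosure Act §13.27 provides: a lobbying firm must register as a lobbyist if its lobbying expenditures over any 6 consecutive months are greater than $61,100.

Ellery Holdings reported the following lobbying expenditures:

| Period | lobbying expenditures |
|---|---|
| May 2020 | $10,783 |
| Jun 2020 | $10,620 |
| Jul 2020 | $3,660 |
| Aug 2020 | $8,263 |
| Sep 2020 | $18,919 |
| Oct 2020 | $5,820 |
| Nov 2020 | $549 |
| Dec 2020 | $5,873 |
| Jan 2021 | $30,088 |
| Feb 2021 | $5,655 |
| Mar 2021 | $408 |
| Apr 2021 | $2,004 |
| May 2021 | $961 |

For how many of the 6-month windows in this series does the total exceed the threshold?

May 2020–Oct 2020: $10,783 + $10,620 + $3,660 + $8,263 + $18,919 + $5,820 = $58,065 (under)
Jun 2020–Nov 2020: $10,620 + $3,660 + $8,263 + $18,919 + $5,820 + $549 = $47,831 (under)
Jul 2020–Dec 2020: $3,660 + $8,263 + $18,919 + $5,820 + $549 + $5,873 = $43,084 (under)
Aug 2020–Jan 2021: $8,263 + $18,919 + $5,820 + $549 + $5,873 + $30,088 = $69,512 (over)
Sep 2020–Feb 2021: $18,919 + $5,820 + $549 + $5,873 + $30,088 + $5,655 = $66,904 (over)
Oct 2020–Mar 2021: $5,820 + $549 + $5,873 + $30,088 + $5,655 + $408 = $48,393 (under)
Nov 2020–Apr 2021: $549 + $5,873 + $30,088 + $5,655 + $408 + $2,004 = $44,577 (under)
Dec 2020–May 2021: $5,873 + $30,088 + $5,655 + $408 + $2,004 + $961 = $44,989 (under)
2 windows exceed the threshold.

2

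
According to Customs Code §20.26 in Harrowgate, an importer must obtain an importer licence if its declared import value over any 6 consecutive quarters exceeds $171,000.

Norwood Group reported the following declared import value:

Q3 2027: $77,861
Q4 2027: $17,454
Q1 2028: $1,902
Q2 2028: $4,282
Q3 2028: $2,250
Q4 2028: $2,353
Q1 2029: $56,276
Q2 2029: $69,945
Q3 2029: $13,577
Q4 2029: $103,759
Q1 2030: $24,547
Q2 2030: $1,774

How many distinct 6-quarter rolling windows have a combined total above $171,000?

3

Q3 2027–Q4 2028: $77,861 + $17,454 + $1,902 + $4,282 + $2,250 + $2,353 = $106,102 (under)
Q4 2027–Q1 2029: $17,454 + $1,902 + $4,282 + $2,250 + $2,353 + $56,276 = $84,517 (under)
Q1 2028–Q2 2029: $1,902 + $4,282 + $2,250 + $2,353 + $56,276 + $69,945 = $137,008 (under)
Q2 2028–Q3 2029: $4,282 + $2,250 + $2,353 + $56,276 + $69,945 + $13,577 = $148,683 (under)
Q3 2028–Q4 2029: $2,250 + $2,353 + $56,276 + $69,945 + $13,577 + $103,759 = $248,160 (over)
Q4 2028–Q1 2030: $2,353 + $56,276 + $69,945 + $13,577 + $103,759 + $24,547 = $270,457 (over)
Q1 2029–Q2 2030: $56,276 + $69,945 + $13,577 + $103,759 + $24,547 + $1,774 = $269,878 (over)
3 windows exceed the threshold.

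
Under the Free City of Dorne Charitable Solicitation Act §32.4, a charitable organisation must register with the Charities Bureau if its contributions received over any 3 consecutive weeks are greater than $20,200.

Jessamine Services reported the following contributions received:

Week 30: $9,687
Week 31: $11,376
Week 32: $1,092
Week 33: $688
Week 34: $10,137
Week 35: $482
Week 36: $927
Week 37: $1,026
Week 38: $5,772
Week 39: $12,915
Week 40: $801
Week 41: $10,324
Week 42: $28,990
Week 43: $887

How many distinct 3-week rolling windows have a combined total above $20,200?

4

Week 30–Week 32: $9,687 + $11,376 + $1,092 = $22,155 (over)
Week 31–Week 33: $11,376 + $1,092 + $688 = $13,156 (under)
Week 32–Week 34: $1,092 + $688 + $10,137 = $11,917 (under)
Week 33–Week 35: $688 + $10,137 + $482 = $11,307 (under)
Week 34–Week 36: $10,137 + $482 + $927 = $11,546 (under)
Week 35–Week 37: $482 + $927 + $1,026 = $2,435 (under)
Week 36–Week 38: $927 + $1,026 + $5,772 = $7,725 (under)
Week 37–Week 39: $1,026 + $5,772 + $12,915 = $19,713 (under)
Week 38–Week 40: $5,772 + $12,915 + $801 = $19,488 (under)
Week 39–Week 41: $12,915 + $801 + $10,324 = $24,040 (over)
Week 40–Week 42: $801 + $10,324 + $28,990 = $40,115 (over)
Week 41–Week 43: $10,324 + $28,990 + $887 = $40,201 (over)
4 windows exceed the threshold.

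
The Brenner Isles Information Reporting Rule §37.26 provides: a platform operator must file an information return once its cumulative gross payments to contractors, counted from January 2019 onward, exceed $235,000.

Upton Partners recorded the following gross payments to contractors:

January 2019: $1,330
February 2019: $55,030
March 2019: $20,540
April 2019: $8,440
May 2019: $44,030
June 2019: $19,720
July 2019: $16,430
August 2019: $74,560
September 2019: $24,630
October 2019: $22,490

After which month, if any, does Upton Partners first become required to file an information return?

August 2019

Through January 2019: $1,330
Through February 2019: $56,360
Through March 2019: $76,900
Through April 2019: $85,340
Through May 2019: $129,370
Through June 2019: $149,090
Through July 2019: $165,520
Through August 2019: $240,080 ← exceeds threshold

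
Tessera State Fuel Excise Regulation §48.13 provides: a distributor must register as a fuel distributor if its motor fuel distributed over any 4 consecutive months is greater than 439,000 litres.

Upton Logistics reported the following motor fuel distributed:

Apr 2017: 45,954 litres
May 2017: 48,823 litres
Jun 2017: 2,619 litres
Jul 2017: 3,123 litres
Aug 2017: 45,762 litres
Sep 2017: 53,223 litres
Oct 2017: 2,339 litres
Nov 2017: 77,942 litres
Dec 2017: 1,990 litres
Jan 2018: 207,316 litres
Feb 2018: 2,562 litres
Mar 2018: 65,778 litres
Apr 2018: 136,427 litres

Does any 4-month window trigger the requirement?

Apr 2017–Jul 2017: 45,954 litres + 48,823 litres + 2,619 litres + 3,123 litres = 100,519 litres (under)
May 2017–Aug 2017: 48,823 litres + 2,619 litres + 3,123 litres + 45,762 litres = 100,327 litres (under)
Jun 2017–Sep 2017: 2,619 litres + 3,123 litres + 45,762 litres + 53,223 litres = 104,727 litres (under)
Jul 2017–Oct 2017: 3,123 litres + 45,762 litres + 53,223 litres + 2,339 litres = 104,447 litres (under)
Aug 2017–Nov 2017: 45,762 litres + 53,223 litres + 2,339 litres + 77,942 litres = 179,266 litres (under)
Sep 2017–Dec 2017: 53,223 litres + 2,339 litres + 77,942 litres + 1,990 litres = 135,494 litres (under)
Oct 2017–Jan 2018: 2,339 litres + 77,942 litres + 1,990 litres + 207,316 litres = 289,587 litres (under)
Nov 2017–Feb 2018: 77,942 litres + 1,990 litres + 207,316 litres + 2,562 litres = 289,810 litres (under)
Dec 2017–Mar 2018: 1,990 litres + 207,316 litres + 2,562 litres + 65,778 litres = 277,646 litres (under)
Jan 2018–Apr 2018: 207,316 litres + 2,562 litres + 65,778 litres + 136,427 litres = 412,083 litres (under)
No window exceeds 439,000 litres.

No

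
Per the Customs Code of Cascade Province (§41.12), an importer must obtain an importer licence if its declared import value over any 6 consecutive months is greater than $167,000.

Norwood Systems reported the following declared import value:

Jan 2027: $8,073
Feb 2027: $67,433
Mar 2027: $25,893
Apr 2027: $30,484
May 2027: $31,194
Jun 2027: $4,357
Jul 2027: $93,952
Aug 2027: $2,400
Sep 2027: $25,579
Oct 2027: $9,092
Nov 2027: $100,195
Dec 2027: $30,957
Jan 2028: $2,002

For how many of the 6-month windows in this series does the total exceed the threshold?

7

Jan 2027–Jun 2027: $8,073 + $67,433 + $25,893 + $30,484 + $31,194 + $4,357 = $167,434 (over)
Feb 2027–Jul 2027: $67,433 + $25,893 + $30,484 + $31,194 + $4,357 + $93,952 = $253,313 (over)
Mar 2027–Aug 2027: $25,893 + $30,484 + $31,194 + $4,357 + $93,952 + $2,400 = $188,280 (over)
Apr 2027–Sep 2027: $30,484 + $31,194 + $4,357 + $93,952 + $2,400 + $25,579 = $187,966 (over)
May 2027–Oct 2027: $31,194 + $4,357 + $93,952 + $2,400 + $25,579 + $9,092 = $166,574 (under)
Jun 2027–Nov 2027: $4,357 + $93,952 + $2,400 + $25,579 + $9,092 + $100,195 = $235,575 (over)
Jul 2027–Dec 2027: $93,952 + $2,400 + $25,579 + $9,092 + $100,195 + $30,957 = $262,175 (over)
Aug 2027–Jan 2028: $2,400 + $25,579 + $9,092 + $100,195 + $30,957 + $2,002 = $170,225 (over)
7 windows exceed the threshold.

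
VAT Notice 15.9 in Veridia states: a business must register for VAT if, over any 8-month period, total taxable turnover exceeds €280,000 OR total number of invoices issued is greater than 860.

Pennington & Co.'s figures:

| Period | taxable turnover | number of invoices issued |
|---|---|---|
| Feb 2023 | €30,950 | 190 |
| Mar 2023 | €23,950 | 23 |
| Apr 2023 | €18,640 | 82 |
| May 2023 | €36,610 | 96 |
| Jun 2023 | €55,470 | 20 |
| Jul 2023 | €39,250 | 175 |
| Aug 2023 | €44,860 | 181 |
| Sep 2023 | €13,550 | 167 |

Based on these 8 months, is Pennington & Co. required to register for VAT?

Yes

Total taxable turnover: €30,950 + €23,950 + €18,640 + €36,610 + €55,470 + €39,250 + €44,860 + €13,550 = €263,280 (≤ €280,000).
Total number of invoices issued: 190 + 23 + 82 + 96 + 20 + 175 + 181 + 167 = 934 (> 860).
The test is 'or': at least one threshold is exceeded.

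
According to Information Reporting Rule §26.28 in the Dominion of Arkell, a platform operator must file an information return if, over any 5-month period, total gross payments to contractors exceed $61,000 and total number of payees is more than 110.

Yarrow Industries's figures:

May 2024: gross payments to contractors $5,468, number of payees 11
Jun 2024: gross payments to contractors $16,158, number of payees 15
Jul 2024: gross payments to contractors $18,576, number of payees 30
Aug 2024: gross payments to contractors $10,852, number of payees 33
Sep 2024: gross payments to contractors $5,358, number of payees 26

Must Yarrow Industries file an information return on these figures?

No

Total gross payments to contractors: $5,468 + $16,158 + $18,576 + $10,852 + $5,358 = $56,412 (≤ $61,000).
Total number of payees: 11 + 15 + 30 + 33 + 26 = 115 (> 110).
The test is 'and': the rule requires both, and at least one is not exceeded.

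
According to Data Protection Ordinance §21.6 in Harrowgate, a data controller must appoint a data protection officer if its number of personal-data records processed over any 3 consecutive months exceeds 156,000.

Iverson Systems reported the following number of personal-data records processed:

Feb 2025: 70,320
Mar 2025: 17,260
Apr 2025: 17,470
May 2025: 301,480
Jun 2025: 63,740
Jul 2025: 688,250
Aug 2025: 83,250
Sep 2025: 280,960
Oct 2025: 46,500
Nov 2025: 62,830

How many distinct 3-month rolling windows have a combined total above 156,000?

7

Feb 2025–Apr 2025: 70,320 + 17,260 + 17,470 = 105,050 (under)
Mar 2025–May 2025: 17,260 + 17,470 + 301,480 = 336,210 (over)
Apr 2025–Jun 2025: 17,470 + 301,480 + 63,740 = 382,690 (over)
May 2025–Jul 2025: 301,480 + 63,740 + 688,250 = 1,053,470 (over)
Jun 2025–Aug 2025: 63,740 + 688,250 + 83,250 = 835,240 (over)
Jul 2025–Sep 2025: 688,250 + 83,250 + 280,960 = 1,052,460 (over)
Aug 2025–Oct 2025: 83,250 + 280,960 + 46,500 = 410,710 (over)
Sep 2025–Nov 2025: 280,960 + 46,500 + 62,830 = 390,290 (over)
7 windows exceed the threshold.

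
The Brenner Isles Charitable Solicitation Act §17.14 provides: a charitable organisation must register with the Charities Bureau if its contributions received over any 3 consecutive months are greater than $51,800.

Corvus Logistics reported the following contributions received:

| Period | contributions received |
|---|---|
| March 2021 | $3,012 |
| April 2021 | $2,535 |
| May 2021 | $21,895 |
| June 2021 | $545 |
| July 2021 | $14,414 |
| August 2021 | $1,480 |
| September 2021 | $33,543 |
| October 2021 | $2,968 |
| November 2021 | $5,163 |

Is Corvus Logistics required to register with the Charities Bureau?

No

March 2021–May 2021: $3,012 + $2,535 + $21,895 = $27,442 (under)
April 2021–June 2021: $2,535 + $21,895 + $545 = $24,975 (under)
May 2021–July 2021: $21,895 + $545 + $14,414 = $36,854 (under)
June 2021–August 2021: $545 + $14,414 + $1,480 = $16,439 (under)
July 2021–September 2021: $14,414 + $1,480 + $33,543 = $49,437 (under)
August 2021–October 2021: $1,480 + $33,543 + $2,968 = $37,991 (under)
September 2021–November 2021: $33,543 + $2,968 + $5,163 = $41,674 (under)
No window exceeds $51,800.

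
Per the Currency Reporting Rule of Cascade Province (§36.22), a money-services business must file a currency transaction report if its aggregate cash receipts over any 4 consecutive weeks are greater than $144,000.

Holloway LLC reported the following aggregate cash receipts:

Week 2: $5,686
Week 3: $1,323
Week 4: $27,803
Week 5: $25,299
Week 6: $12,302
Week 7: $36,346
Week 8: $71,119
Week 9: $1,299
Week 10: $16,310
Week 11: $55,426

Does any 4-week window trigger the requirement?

Yes

Week 2–Week 5: $5,686 + $1,323 + $27,803 + $25,299 = $60,111 (under)
Week 3–Week 6: $1,323 + $27,803 + $25,299 + $12,302 = $66,727 (under)
Week 4–Week 7: $27,803 + $25,299 + $12,302 + $36,346 = $101,750 (under)
Week 5–Week 8: $25,299 + $12,302 + $36,346 + $71,119 = $145,066 (over)
Week 6–Week 9: $12,302 + $36,346 + $71,119 + $1,299 = $121,066 (under)
Week 7–Week 10: $36,346 + $71,119 + $1,299 + $16,310 = $125,074 (under)
Week 8–Week 11: $71,119 + $1,299 + $16,310 + $55,426 = $144,154 (over)
At least one window exceeds $144,000.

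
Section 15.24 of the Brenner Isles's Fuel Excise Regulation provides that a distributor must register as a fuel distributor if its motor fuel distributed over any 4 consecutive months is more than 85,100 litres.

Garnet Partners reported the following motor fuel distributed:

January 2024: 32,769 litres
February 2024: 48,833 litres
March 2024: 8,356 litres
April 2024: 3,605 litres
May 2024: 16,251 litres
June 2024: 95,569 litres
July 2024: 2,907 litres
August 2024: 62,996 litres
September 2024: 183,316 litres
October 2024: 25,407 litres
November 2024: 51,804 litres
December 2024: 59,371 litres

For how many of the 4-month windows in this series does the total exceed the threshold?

8

January 2024–April 2024: 32,769 litres + 48,833 litres + 8,356 litres + 3,605 litres = 93,563 litres (over)
February 2024–May 2024: 48,833 litres + 8,356 litres + 3,605 litres + 16,251 litres = 77,045 litres (under)
March 2024–June 2024: 8,356 litres + 3,605 litres + 16,251 litres + 95,569 litres = 123,781 litres (over)
April 2024–July 2024: 3,605 litres + 16,251 litres + 95,569 litres + 2,907 litres = 118,332 litres (over)
May 2024–August 2024: 16,251 litres + 95,569 litres + 2,907 litres + 62,996 litres = 177,723 litres (over)
June 2024–September 2024: 95,569 litres + 2,907 litres + 62,996 litres + 183,316 litres = 344,788 litres (over)
July 2024–October 2024: 2,907 litres + 62,996 litres + 183,316 litres + 25,407 litres = 274,626 litres (over)
August 2024–November 2024: 62,996 litres + 183,316 litres + 25,407 litres + 51,804 litres = 323,523 litres (over)
September 2024–December 2024: 183,316 litres + 25,407 litres + 51,804 litres + 59,371 litres = 319,898 litres (over)
8 windows exceed the threshold.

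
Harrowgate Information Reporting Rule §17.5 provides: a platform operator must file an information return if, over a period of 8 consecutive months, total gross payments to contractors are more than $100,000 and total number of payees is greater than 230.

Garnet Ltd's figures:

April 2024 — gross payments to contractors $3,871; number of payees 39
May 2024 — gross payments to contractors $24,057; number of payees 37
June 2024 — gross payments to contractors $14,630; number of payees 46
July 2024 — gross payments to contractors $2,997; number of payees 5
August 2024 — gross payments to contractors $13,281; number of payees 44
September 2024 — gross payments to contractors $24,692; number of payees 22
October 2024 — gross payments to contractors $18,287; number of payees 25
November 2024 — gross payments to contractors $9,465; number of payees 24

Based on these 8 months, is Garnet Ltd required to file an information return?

Yes

Total gross payments to contractors: $3,871 + $24,057 + $14,630 + $2,997 + $13,281 + $24,692 + $18,287 + $9,465 = $111,280 (> $100,000).
Total number of payees: 39 + 37 + 46 + 5 + 44 + 22 + 25 + 24 = 242 (> 230).
The test is 'and': both thresholds are exceeded.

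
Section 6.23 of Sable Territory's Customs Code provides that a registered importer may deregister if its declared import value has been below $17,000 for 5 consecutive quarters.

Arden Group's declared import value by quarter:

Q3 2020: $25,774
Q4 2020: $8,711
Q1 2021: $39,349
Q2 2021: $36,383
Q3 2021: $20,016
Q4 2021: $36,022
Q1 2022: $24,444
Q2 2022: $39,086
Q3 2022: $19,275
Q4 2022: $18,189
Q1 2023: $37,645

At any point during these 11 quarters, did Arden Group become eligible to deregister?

Quarters below $17,000: Q4 2020.
Longest run of consecutive quarters below the threshold: 1.
1 < 5, so Arden Group never became eligible.

No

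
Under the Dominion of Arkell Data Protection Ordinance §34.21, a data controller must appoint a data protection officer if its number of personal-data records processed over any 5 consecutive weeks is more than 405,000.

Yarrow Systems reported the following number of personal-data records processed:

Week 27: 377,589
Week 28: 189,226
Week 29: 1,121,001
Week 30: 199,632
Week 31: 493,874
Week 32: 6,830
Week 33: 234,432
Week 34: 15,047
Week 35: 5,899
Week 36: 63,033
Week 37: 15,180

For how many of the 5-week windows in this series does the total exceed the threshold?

5

Week 27–Week 31: 377,589 + 189,226 + 1,121,001 + 199,632 + 493,874 = 2,381,322 (over)
Week 28–Week 32: 189,226 + 1,121,001 + 199,632 + 493,874 + 6,830 = 2,010,563 (over)
Week 29–Week 33: 1,121,001 + 199,632 + 493,874 + 6,830 + 234,432 = 2,055,769 (over)
Week 30–Week 34: 199,632 + 493,874 + 6,830 + 234,432 + 15,047 = 949,815 (over)
Week 31–Week 35: 493,874 + 6,830 + 234,432 + 15,047 + 5,899 = 756,082 (over)
Week 32–Week 36: 6,830 + 234,432 + 15,047 + 5,899 + 63,033 = 325,241 (under)
Week 33–Week 37: 234,432 + 15,047 + 5,899 + 63,033 + 15,180 = 333,591 (under)
5 windows exceed the threshold.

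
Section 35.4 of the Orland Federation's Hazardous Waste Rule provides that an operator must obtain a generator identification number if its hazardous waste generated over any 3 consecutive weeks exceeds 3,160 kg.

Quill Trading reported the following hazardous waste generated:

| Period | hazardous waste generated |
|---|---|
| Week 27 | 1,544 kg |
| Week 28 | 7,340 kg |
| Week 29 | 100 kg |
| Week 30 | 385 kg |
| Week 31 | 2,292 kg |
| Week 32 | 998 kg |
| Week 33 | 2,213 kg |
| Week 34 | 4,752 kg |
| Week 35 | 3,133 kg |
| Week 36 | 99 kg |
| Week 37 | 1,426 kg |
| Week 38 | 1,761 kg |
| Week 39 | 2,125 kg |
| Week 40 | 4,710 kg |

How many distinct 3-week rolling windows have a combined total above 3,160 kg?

Week 27–Week 29: 1,544 kg + 7,340 kg + 100 kg = 8,984 kg (over)
Week 28–Week 30: 7,340 kg + 100 kg + 385 kg = 7,825 kg (over)
Week 29–Week 31: 100 kg + 385 kg + 2,292 kg = 2,777 kg (under)
Week 30–Week 32: 385 kg + 2,292 kg + 998 kg = 3,675 kg (over)
Week 31–Week 33: 2,292 kg + 998 kg + 2,213 kg = 5,503 kg (over)
Week 32–Week 34: 998 kg + 2,213 kg + 4,752 kg = 7,963 kg (over)
Week 33–Week 35: 2,213 kg + 4,752 kg + 3,133 kg = 10,098 kg (over)
Week 34–Week 36: 4,752 kg + 3,133 kg + 99 kg = 7,984 kg (over)
Week 35–Week 37: 3,133 kg + 99 kg + 1,426 kg = 4,658 kg (over)
Week 36–Week 38: 99 kg + 1,426 kg + 1,761 kg = 3,286 kg (over)
Week 37–Week 39: 1,426 kg + 1,761 kg + 2,125 kg = 5,312 kg (over)
Week 38–Week 40: 1,761 kg + 2,125 kg + 4,710 kg = 8,596 kg (over)
11 windows exceed the threshold.

11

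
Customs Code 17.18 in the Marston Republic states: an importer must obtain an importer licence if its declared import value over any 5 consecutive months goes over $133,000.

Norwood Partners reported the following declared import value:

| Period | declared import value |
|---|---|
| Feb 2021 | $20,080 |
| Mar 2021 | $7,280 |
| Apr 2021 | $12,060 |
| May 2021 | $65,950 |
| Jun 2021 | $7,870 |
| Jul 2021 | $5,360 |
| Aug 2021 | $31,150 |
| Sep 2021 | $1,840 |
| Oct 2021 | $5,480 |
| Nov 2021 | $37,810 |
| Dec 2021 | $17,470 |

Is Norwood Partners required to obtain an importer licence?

No

Feb 2021–Jun 2021: $20,080 + $7,280 + $12,060 + $65,950 + $7,870 = $113,240 (under)
Mar 2021–Jul 2021: $7,280 + $12,060 + $65,950 + $7,870 + $5,360 = $98,520 (under)
Apr 2021–Aug 2021: $12,060 + $65,950 + $7,870 + $5,360 + $31,150 = $122,390 (under)
May 2021–Sep 2021: $65,950 + $7,870 + $5,360 + $31,150 + $1,840 = $112,170 (under)
Jun 2021–Oct 2021: $7,870 + $5,360 + $31,150 + $1,840 + $5,480 = $51,700 (under)
Jul 2021–Nov 2021: $5,360 + $31,150 + $1,840 + $5,480 + $37,810 = $81,640 (under)
Aug 2021–Dec 2021: $31,150 + $1,840 + $5,480 + $37,810 + $17,470 = $93,750 (under)
No window exceeds $133,000.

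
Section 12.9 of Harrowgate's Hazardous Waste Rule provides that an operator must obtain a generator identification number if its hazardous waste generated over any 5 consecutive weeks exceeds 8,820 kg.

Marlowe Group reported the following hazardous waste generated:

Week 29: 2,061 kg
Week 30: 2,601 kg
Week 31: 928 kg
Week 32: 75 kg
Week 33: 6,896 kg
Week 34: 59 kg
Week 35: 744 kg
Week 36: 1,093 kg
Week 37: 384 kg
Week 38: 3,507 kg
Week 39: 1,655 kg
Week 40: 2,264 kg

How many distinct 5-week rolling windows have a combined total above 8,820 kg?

Week 29–Week 33: 2,061 kg + 2,601 kg + 928 kg + 75 kg + 6,896 kg = 12,561 kg (over)
Week 30–Week 34: 2,601 kg + 928 kg + 75 kg + 6,896 kg + 59 kg = 10,559 kg (over)
Week 31–Week 35: 928 kg + 75 kg + 6,896 kg + 59 kg + 744 kg = 8,702 kg (under)
Week 32–Week 36: 75 kg + 6,896 kg + 59 kg + 744 kg + 1,093 kg = 8,867 kg (over)
Week 33–Week 37: 6,896 kg + 59 kg + 744 kg + 1,093 kg + 384 kg = 9,176 kg (over)
Week 34–Week 38: 59 kg + 744 kg + 1,093 kg + 384 kg + 3,507 kg = 5,787 kg (under)
Week 35–Week 39: 744 kg + 1,093 kg + 384 kg + 3,507 kg + 1,655 kg = 7,383 kg (under)
Week 36–Week 40: 1,093 kg + 384 kg + 3,507 kg + 1,655 kg + 2,264 kg = 8,903 kg (over)
5 windows exceed the threshold.

5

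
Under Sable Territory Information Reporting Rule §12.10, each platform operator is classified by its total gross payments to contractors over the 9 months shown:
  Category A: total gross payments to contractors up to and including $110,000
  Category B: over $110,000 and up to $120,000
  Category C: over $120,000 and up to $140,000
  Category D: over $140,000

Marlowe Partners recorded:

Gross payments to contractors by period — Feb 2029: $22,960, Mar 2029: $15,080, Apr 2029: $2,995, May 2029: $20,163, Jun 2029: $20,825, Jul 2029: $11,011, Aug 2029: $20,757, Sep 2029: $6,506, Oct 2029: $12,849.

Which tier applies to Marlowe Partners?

Total gross payments to contractors: $22,960 + $15,080 + $2,995 + $20,163 + $20,825 + $11,011 + $20,757 + $6,506 + $12,849 = $133,146.
$120,000 < $133,146 ≤ $140,000, so Category C applies.

Category C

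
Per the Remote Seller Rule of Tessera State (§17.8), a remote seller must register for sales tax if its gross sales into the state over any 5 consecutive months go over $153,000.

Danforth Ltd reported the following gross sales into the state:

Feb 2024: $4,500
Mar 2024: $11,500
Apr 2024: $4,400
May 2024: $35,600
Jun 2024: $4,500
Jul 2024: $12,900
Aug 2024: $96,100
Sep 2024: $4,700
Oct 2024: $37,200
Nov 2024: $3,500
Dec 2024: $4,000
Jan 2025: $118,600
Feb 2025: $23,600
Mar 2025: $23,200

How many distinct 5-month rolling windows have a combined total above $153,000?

7

Feb 2024–Jun 2024: $4,500 + $11,500 + $4,400 + $35,600 + $4,500 = $60,500 (under)
Mar 2024–Jul 2024: $11,500 + $4,400 + $35,600 + $4,500 + $12,900 = $68,900 (under)
Apr 2024–Aug 2024: $4,400 + $35,600 + $4,500 + $12,900 + $96,100 = $153,500 (over)
May 2024–Sep 2024: $35,600 + $4,500 + $12,900 + $96,100 + $4,700 = $153,800 (over)
Jun 2024–Oct 2024: $4,500 + $12,900 + $96,100 + $4,700 + $37,200 = $155,400 (over)
Jul 2024–Nov 2024: $12,900 + $96,100 + $4,700 + $37,200 + $3,500 = $154,400 (over)
Aug 2024–Dec 2024: $96,100 + $4,700 + $37,200 + $3,500 + $4,000 = $145,500 (under)
Sep 2024–Jan 2025: $4,700 + $37,200 + $3,500 + $4,000 + $118,600 = $168,000 (over)
Oct 2024–Feb 2025: $37,200 + $3,500 + $4,000 + $118,600 + $23,600 = $186,900 (over)
Nov 2024–Mar 2025: $3,500 + $4,000 + $118,600 + $23,600 + $23,200 = $172,900 (over)
7 windows exceed the threshold.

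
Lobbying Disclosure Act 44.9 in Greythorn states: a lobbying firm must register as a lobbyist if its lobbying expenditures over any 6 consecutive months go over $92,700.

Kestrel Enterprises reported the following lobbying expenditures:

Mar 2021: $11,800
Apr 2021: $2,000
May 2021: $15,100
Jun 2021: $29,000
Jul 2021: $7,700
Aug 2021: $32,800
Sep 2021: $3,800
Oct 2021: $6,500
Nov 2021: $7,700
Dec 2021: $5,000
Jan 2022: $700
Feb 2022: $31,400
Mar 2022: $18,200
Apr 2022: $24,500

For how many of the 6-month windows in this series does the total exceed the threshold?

Mar 2021–Aug 2021: $11,800 + $2,000 + $15,100 + $29,000 + $7,700 + $32,800 = $98,400 (over)
Apr 2021–Sep 2021: $2,000 + $15,100 + $29,000 + $7,700 + $32,800 + $3,800 = $90,400 (under)
May 2021–Oct 2021: $15,100 + $29,000 + $7,700 + $32,800 + $3,800 + $6,500 = $94,900 (over)
Jun 2021–Nov 2021: $29,000 + $7,700 + $32,800 + $3,800 + $6,500 + $7,700 = $87,500 (under)
Jul 2021–Dec 2021: $7,700 + $32,800 + $3,800 + $6,500 + $7,700 + $5,000 = $63,500 (under)
Aug 2021–Jan 2022: $32,800 + $3,800 + $6,500 + $7,700 + $5,000 + $700 = $56,500 (under)
Sep 2021–Feb 2022: $3,800 + $6,500 + $7,700 + $5,000 + $700 + $31,400 = $55,100 (under)
Oct 2021–Mar 2022: $6,500 + $7,700 + $5,000 + $700 + $31,400 + $18,200 = $69,500 (under)
Nov 2021–Apr 2022: $7,700 + $5,000 + $700 + $31,400 + $18,200 + $24,500 = $87,500 (under)
2 windows exceed the threshold.

2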